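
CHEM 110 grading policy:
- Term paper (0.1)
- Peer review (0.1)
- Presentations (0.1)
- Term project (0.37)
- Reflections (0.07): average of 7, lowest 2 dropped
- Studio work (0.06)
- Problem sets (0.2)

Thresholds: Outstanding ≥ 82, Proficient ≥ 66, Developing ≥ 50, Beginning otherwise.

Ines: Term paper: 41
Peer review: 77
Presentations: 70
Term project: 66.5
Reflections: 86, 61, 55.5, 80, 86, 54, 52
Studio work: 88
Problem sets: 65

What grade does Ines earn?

Reflections: drop 52, 54 → average of remaining 5 = 368.5/5 = 73.7
Weighted total:
  Term paper 41 × 0.1 = 4.1
  Peer review 77 × 0.1 = 7.7
  Presentations 70 × 0.1 = 7
  Term project 66.5 × 0.37 = 24.605
  Reflections 73.7 × 0.07 = 5.159
  Studio work 88 × 0.06 = 5.28
  Problem sets 65 × 0.2 = 13
Sum = 66.844
66.844 is ≥ 66 and < 82 → Proficient

Proficient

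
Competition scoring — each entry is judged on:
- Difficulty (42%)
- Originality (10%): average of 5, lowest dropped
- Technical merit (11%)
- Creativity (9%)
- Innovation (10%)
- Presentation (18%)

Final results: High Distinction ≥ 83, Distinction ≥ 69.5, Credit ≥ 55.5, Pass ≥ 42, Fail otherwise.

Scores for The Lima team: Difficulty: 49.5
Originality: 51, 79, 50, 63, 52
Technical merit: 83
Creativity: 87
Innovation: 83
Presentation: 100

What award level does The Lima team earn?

Originality: drop 50 → average of remaining 4 = 245/4 = 61.25
Weighted total:
  Difficulty 49.5 × 0.42 = 20.79
  Originality 61.25 × 0.1 = 6.125
  Technical merit 83 × 0.11 = 9.13
  Creativity 87 × 0.09 = 7.83
  Innovation 83 × 0.1 = 8.3
  Presentation 100 × 0.18 = 18
Sum = 70.175
70.175 is ≥ 69.5 and < 83 → Distinction

Distinction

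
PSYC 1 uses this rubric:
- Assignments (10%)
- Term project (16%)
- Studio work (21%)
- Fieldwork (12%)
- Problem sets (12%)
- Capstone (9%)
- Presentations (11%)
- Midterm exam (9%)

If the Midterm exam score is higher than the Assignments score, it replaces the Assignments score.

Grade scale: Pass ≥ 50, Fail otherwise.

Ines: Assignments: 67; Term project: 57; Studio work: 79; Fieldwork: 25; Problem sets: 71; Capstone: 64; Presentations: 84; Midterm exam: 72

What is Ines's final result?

Pass

Midterm exam (72) > Assignments (67), so Assignments counts as 72.
Weighted total:
  Assignments 72 × 0.1 = 7.2
  Term project 57 × 0.16 = 9.12
  Studio work 79 × 0.21 = 16.59
  Fieldwork 25 × 0.12 = 3
  Problem sets 71 × 0.12 = 8.52
  Capstone 64 × 0.09 = 5.76
  Presentations 84 × 0.11 = 9.24
  Midterm exam 72 × 0.09 = 6.48
Sum = 65.91
65.91 ≥ 50 → Pass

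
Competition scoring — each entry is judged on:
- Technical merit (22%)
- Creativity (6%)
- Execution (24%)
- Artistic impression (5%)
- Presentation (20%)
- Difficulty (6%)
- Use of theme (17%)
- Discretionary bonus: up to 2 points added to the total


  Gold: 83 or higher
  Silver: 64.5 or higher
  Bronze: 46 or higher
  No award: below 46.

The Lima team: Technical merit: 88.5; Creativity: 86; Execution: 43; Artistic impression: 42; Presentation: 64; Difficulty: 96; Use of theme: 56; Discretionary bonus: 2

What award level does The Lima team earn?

Weighted total:
  Technical merit 88.5 × 0.22 = 19.47
  Creativity 86 × 0.06 = 5.16
  Execution 43 × 0.24 = 10.32
  Artistic impression 42 × 0.05 = 2.1
  Presentation 64 × 0.2 = 12.8
  Difficulty 96 × 0.06 = 5.76
  Use of theme 56 × 0.17 = 9.52
Sum = 65.13
Discretionary bonus: 65.13 + 2 = 67.13
67.13 is ≥ 64.5 and < 83 → Silver

Silver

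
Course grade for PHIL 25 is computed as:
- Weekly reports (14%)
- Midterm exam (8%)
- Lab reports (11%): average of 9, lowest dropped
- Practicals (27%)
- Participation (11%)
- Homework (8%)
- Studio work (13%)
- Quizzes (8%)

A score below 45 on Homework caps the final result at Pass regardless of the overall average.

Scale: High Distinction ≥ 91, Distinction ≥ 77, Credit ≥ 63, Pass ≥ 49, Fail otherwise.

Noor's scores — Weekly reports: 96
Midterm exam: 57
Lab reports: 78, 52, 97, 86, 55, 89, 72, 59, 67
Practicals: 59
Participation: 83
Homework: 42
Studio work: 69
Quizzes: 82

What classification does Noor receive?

Pass

Lab reports: drop 52 → average of remaining 8 = 603/8 = 75.375
Homework score 42 < 45: minimum not met.
Weighted total:
  Weekly reports 96 × 0.14 = 13.44
  Midterm exam 57 × 0.08 = 4.56
  Lab reports 75.375 × 0.11 = 8.29125
  Practicals 59 × 0.27 = 15.93
  Participation 83 × 0.11 = 9.13
  Homework 42 × 0.08 = 3.36
  Studio work 69 × 0.13 = 8.97
  Quizzes 82 × 0.08 = 6.56
Sum = 70.24125
70.24125 would be Credit; cap at Pass applies → Pass.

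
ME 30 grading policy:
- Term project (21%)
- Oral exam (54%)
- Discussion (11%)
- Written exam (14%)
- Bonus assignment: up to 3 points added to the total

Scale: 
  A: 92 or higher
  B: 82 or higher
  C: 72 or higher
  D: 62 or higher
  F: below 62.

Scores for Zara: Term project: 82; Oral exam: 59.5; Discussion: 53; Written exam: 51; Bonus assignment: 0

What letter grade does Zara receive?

Weighted total:
  Term project 82 × 0.21 = 17.22
  Oral exam 59.5 × 0.54 = 32.13
  Discussion 53 × 0.11 = 5.83
  Written exam 51 × 0.14 = 7.14
Sum = 62.32
Bonus assignment: 62.32 + 0 = 62.32
62.32 is ≥ 62 and < 72 → D

D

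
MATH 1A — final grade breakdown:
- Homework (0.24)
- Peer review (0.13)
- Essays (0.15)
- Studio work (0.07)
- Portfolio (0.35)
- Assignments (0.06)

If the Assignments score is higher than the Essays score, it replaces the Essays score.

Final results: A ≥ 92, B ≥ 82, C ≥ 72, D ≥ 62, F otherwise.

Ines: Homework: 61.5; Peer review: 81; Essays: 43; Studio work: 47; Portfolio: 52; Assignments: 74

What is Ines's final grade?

Assignments (74) > Essays (43), so Essays counts as 74.
Weighted total:
  Homework 61.5 × 0.24 = 14.76
  Peer review 81 × 0.13 = 10.53
  Essays 74 × 0.15 = 11.1
  Studio work 47 × 0.07 = 3.29
  Portfolio 52 × 0.35 = 18.2
  Assignments 74 × 0.06 = 4.44
Sum = 62.32
62.32 is ≥ 62 and < 72 → D

D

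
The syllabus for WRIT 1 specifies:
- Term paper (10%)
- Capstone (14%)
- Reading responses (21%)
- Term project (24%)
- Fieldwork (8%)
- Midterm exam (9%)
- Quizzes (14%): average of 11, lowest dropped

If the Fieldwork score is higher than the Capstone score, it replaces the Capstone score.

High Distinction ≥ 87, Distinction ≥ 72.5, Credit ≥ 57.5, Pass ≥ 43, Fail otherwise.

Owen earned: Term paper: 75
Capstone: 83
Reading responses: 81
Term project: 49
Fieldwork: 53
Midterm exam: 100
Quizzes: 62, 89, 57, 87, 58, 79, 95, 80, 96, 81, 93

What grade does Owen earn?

Quizzes: drop 57 → average of remaining 10 = 820/10 = 82
Fieldwork (53) ≤ Capstone (83), so Capstone stays at 83.
Weighted total:
  Term paper 75 × 0.1 = 7.5
  Capstone 83 × 0.14 = 11.62
  Reading responses 81 × 0.21 = 17.01
  Term project 49 × 0.24 = 11.76
  Fieldwork 53 × 0.08 = 4.24
  Midterm exam 100 × 0.09 = 9
  Quizzes 82 × 0.14 = 11.48
Sum = 72.61
72.61 is ≥ 72.5 and < 87 → Distinction

Distinction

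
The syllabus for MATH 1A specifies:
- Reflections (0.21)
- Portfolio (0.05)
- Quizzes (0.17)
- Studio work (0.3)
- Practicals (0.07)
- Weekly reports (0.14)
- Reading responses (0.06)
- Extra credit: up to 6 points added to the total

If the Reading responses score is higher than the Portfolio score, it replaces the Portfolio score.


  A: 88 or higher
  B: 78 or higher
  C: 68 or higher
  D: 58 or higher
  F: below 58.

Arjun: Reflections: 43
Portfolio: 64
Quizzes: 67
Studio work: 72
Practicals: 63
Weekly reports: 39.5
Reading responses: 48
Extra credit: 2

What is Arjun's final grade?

D

Reading responses (48) ≤ Portfolio (64), so Portfolio stays at 64.
Weighted total:
  Reflections 43 × 0.21 = 9.03
  Portfolio 64 × 0.05 = 3.2
  Quizzes 67 × 0.17 = 11.39
  Studio work 72 × 0.3 = 21.6
  Practicals 63 × 0.07 = 4.41
  Weekly reports 39.5 × 0.14 = 5.53
  Reading responses 48 × 0.06 = 2.88
Sum = 58.04
Extra credit: 58.04 + 2 = 60.04
60.04 is ≥ 58 and < 68 → D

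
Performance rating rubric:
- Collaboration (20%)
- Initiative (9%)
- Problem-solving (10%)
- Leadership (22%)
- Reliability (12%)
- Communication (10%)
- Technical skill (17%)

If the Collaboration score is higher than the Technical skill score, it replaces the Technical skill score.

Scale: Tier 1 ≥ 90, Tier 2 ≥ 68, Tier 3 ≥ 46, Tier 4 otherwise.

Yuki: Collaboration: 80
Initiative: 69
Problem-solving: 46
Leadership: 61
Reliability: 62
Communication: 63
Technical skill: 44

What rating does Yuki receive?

Collaboration (80) > Technical skill (44), so Technical skill counts as 80.
Weighted total:
  Collaboration 80 × 0.2 = 16
  Initiative 69 × 0.09 = 6.21
  Problem-solving 46 × 0.1 = 4.6
  Leadership 61 × 0.22 = 13.42
  Reliability 62 × 0.12 = 7.44
  Communication 63 × 0.1 = 6.3
  Technical skill 80 × 0.17 = 13.6
Sum = 67.57
67.57 is ≥ 46 and < 68 → Tier 3

Tier 3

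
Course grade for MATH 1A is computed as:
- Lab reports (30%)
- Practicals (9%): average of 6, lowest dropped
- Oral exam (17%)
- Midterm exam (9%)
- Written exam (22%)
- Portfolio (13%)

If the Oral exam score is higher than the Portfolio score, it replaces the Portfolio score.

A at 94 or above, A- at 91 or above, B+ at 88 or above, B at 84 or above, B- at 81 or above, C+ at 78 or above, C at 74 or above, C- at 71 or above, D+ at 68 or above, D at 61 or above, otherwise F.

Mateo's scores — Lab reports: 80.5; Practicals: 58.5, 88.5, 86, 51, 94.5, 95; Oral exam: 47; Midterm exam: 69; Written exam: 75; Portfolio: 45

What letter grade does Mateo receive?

D+

Practicals: drop 51 → average of remaining 5 = 422.5/5 = 84.5
Oral exam (47) > Portfolio (45), so Portfolio counts as 47.
Weighted total:
  Lab reports 80.5 × 0.3 = 24.15
  Practicals 84.5 × 0.09 = 7.605
  Oral exam 47 × 0.17 = 7.99
  Midterm exam 69 × 0.09 = 6.21
  Written exam 75 × 0.22 = 16.5
  Portfolio 47 × 0.13 = 6.11
Sum = 68.565
68.565 is ≥ 68 and < 71 → D+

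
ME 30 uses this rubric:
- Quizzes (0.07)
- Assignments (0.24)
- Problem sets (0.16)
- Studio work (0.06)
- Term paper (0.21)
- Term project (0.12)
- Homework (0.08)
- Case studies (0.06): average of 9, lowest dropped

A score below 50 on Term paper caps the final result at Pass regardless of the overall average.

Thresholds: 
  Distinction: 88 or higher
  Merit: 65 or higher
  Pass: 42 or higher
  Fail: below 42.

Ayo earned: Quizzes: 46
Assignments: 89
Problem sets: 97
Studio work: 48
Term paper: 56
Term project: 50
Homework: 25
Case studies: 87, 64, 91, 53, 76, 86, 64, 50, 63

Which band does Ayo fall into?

Case studies: drop 50 → average of remaining 8 = 584/8 = 73
Term paper score 56 ≥ 50: minimum met.
Weighted total:
  Quizzes 46 × 0.07 = 3.22
  Assignments 89 × 0.24 = 21.36
  Problem sets 97 × 0.16 = 15.52
  Studio work 48 × 0.06 = 2.88
  Term paper 56 × 0.21 = 11.76
  Term project 50 × 0.12 = 6
  Homework 25 × 0.08 = 2
  Case studies 73 × 0.06 = 4.38
Sum = 67.12
67.12 is ≥ 65 and < 88 → Merit

Merit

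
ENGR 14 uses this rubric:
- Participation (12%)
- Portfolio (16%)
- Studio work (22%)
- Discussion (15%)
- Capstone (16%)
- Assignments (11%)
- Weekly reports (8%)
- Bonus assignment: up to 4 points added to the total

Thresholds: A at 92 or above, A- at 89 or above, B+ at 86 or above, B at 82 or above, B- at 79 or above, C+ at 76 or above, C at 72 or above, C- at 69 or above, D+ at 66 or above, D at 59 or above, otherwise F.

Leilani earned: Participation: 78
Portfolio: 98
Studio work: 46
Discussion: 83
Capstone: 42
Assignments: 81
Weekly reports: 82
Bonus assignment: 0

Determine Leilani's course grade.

Weighted total:
  Participation 78 × 0.12 = 9.36
  Portfolio 98 × 0.16 = 15.68
  Studio work 46 × 0.22 = 10.12
  Discussion 83 × 0.15 = 12.45
  Capstone 42 × 0.16 = 6.72
  Assignments 81 × 0.11 = 8.91
  Weekly reports 82 × 0.08 = 6.56
Sum = 69.8
Bonus assignment: 69.8 + 0 = 69.8
69.8 is ≥ 69 and < 72 → C-

C-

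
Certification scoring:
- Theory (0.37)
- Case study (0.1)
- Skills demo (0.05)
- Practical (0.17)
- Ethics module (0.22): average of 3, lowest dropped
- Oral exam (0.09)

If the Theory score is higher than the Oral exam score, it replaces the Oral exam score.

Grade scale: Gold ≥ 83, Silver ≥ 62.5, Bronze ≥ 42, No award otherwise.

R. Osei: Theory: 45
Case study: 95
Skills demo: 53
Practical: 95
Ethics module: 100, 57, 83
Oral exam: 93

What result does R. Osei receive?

Ethics module: drop 57 → average of remaining 2 = 183/2 = 91.5
Theory (45) ≤ Oral exam (93), so Oral exam stays at 93.
Weighted total:
  Theory 45 × 0.37 = 16.65
  Case study 95 × 0.1 = 9.5
  Skills demo 53 × 0.05 = 2.65
  Practical 95 × 0.17 = 16.15
  Ethics module 91.5 × 0.22 = 20.13
  Oral exam 93 × 0.09 = 8.37
Sum = 73.45
73.45 is ≥ 62.5 and < 83 → Silver

Silver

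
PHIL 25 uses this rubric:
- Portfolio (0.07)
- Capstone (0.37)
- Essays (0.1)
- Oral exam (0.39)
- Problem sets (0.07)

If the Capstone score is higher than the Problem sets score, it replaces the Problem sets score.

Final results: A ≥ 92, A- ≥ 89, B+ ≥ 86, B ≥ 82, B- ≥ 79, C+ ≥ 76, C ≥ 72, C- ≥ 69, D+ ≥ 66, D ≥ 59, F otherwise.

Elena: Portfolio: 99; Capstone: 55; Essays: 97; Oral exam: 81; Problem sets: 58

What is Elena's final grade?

Capstone (55) ≤ Problem sets (58), so Problem sets stays at 58.
Weighted total:
  Portfolio 99 × 0.07 = 6.93
  Capstone 55 × 0.37 = 20.35
  Essays 97 × 0.1 = 9.7
  Oral exam 81 × 0.39 = 31.59
  Problem sets 58 × 0.07 = 4.06
Sum = 72.63
72.63 is ≥ 72 and < 76 → C

C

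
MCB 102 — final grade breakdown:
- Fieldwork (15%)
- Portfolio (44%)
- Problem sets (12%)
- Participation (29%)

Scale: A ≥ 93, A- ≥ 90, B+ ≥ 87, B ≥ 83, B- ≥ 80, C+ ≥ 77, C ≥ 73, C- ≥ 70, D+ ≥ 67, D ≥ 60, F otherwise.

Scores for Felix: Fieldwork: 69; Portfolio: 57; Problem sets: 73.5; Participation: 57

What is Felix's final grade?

Weighted total:
  Fieldwork 69 × 0.15 = 10.35
  Portfolio 57 × 0.44 = 25.08
  Problem sets 73.5 × 0.12 = 8.82
  Participation 57 × 0.29 = 16.53
Sum = 60.78
60.78 is ≥ 60 and < 67 → D

D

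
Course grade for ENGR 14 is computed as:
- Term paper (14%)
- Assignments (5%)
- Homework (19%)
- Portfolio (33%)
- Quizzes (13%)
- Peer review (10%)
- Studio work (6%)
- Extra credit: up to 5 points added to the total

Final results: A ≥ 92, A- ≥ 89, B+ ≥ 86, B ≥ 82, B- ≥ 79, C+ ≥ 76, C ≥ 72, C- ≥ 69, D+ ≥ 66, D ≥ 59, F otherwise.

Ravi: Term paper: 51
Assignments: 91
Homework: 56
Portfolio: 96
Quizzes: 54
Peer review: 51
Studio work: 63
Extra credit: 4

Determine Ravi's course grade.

C

Weighted total:
  Term paper 51 × 0.14 = 7.14
  Assignments 91 × 0.05 = 4.55
  Homework 56 × 0.19 = 10.64
  Portfolio 96 × 0.33 = 31.68
  Quizzes 54 × 0.13 = 7.02
  Peer review 51 × 0.1 = 5.1
  Studio work 63 × 0.06 = 3.78
Sum = 69.91
Extra credit: 69.91 + 4 = 73.91
73.91 is ≥ 72 and < 76 → C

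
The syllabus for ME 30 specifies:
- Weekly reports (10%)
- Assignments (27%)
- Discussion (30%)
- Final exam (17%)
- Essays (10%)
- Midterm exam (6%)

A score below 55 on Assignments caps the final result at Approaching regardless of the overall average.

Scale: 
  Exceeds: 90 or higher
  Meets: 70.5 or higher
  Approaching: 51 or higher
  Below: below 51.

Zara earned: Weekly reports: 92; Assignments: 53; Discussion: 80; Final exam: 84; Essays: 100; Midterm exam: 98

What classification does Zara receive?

Assignments score 53 < 55: minimum not met.
Weighted total:
  Weekly reports 92 × 0.1 = 9.2
  Assignments 53 × 0.27 = 14.31
  Discussion 80 × 0.3 = 24
  Final exam 84 × 0.17 = 14.28
  Essays 100 × 0.1 = 10
  Midterm exam 98 × 0.06 = 5.88
Sum = 77.67
77.67 would be Meets; cap at Approaching applies → Approaching.

Approaching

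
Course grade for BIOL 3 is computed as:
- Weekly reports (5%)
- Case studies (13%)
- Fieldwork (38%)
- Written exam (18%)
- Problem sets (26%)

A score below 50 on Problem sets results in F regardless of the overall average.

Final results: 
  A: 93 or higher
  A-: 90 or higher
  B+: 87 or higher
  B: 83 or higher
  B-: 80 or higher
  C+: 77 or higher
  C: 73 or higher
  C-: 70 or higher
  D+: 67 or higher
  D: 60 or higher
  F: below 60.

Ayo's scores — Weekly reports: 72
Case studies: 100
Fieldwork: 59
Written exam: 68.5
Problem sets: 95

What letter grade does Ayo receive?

C

Problem sets score 95 ≥ 50: minimum met.
Weighted total:
  Weekly reports 72 × 0.05 = 3.6
  Case studies 100 × 0.13 = 13
  Fieldwork 59 × 0.38 = 22.42
  Written exam 68.5 × 0.18 = 12.33
  Problem sets 95 × 0.26 = 24.7
Sum = 76.05
76.05 is ≥ 73 and < 77 → C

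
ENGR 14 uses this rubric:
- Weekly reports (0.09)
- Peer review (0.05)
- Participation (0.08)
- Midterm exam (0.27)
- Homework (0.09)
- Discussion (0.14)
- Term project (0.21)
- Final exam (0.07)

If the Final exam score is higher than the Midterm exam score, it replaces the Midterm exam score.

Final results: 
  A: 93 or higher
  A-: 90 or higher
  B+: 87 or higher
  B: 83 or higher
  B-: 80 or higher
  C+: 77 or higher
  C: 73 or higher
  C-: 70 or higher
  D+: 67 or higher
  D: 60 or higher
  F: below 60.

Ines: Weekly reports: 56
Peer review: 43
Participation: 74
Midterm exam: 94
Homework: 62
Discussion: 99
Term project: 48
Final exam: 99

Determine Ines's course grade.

C

Final exam (99) > Midterm exam (94), so Midterm exam counts as 99.
Weighted total:
  Weekly reports 56 × 0.09 = 5.04
  Peer review 43 × 0.05 = 2.15
  Participation 74 × 0.08 = 5.92
  Midterm exam 99 × 0.27 = 26.73
  Homework 62 × 0.09 = 5.58
  Discussion 99 × 0.14 = 13.86
  Term project 48 × 0.21 = 10.08
  Final exam 99 × 0.07 = 6.93
Sum = 76.29
76.29 is ≥ 73 and < 77 → C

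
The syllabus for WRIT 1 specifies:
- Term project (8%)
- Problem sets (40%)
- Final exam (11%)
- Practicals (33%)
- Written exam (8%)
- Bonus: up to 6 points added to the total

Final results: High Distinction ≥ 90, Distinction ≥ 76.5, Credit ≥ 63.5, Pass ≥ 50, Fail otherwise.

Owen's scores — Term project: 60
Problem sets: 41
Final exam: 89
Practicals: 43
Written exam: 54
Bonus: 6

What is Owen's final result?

Pass

Weighted total:
  Term project 60 × 0.08 = 4.8
  Problem sets 41 × 0.4 = 16.4
  Final exam 89 × 0.11 = 9.79
  Practicals 43 × 0.33 = 14.19
  Written exam 54 × 0.08 = 4.32
Sum = 49.5
Bonus: 49.5 + 6 = 55.5
55.5 is ≥ 50 and < 63.5 → Pass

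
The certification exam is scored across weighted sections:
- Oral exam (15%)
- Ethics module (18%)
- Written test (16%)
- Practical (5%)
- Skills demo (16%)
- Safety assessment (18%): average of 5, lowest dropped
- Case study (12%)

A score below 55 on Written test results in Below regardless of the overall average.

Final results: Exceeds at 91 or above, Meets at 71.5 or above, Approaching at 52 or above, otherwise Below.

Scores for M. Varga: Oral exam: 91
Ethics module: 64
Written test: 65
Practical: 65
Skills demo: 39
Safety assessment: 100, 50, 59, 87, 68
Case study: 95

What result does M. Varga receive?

Approaching

Safety assessment: drop 50 → average of remaining 4 = 314/4 = 78.5
Written test score 65 ≥ 55: minimum met.
Weighted total:
  Oral exam 91 × 0.15 = 13.65
  Ethics module 64 × 0.18 = 11.52
  Written test 65 × 0.16 = 10.4
  Practical 65 × 0.05 = 3.25
  Skills demo 39 × 0.16 = 6.24
  Safety assessment 78.5 × 0.18 = 14.13
  Case study 95 × 0.12 = 11.4
Sum = 70.59
70.59 is ≥ 52 and < 71.5 → Approaching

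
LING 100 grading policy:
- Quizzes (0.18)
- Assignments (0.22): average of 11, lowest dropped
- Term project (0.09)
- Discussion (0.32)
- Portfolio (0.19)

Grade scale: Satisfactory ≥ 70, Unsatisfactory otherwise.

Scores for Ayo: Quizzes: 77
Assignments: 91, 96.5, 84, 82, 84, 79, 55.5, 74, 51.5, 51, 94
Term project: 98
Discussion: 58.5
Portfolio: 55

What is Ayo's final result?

Assignments: drop 51 → average of remaining 10 = 791.5/10 = 79.15
Weighted total:
  Quizzes 77 × 0.18 = 13.86
  Assignments 79.15 × 0.22 = 17.413
  Term project 98 × 0.09 = 8.82
  Discussion 58.5 × 0.32 = 18.72
  Portfolio 55 × 0.19 = 10.45
Sum = 69.263
69.263 < 70 → Unsatisfactory

Unsatisfactory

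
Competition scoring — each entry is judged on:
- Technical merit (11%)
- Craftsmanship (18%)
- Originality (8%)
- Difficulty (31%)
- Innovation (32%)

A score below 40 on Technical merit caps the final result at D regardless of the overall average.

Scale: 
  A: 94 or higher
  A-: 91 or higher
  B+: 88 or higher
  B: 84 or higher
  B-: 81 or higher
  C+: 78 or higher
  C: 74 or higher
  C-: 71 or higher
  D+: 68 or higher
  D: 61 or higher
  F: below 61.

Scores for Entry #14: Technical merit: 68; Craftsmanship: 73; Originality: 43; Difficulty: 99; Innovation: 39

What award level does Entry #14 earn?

Technical merit score 68 ≥ 40: minimum met.
Weighted total:
  Technical merit 68 × 0.11 = 7.48
  Craftsmanship 73 × 0.18 = 13.14
  Originality 43 × 0.08 = 3.44
  Difficulty 99 × 0.31 = 30.69
  Innovation 39 × 0.32 = 12.48
Sum = 67.23
67.23 is ≥ 61 and < 68 → D

D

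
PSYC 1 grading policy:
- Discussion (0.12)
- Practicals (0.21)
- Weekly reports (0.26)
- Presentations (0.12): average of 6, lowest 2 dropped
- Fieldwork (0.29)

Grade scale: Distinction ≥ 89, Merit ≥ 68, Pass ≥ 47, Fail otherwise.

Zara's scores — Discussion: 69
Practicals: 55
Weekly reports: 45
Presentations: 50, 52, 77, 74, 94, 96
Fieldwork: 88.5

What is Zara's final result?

Presentations: drop 50, 52 → average of remaining 4 = 341/4 = 85.25
Weighted total:
  Discussion 69 × 0.12 = 8.28
  Practicals 55 × 0.21 = 11.55
  Weekly reports 45 × 0.26 = 11.7
  Presentations 85.25 × 0.12 = 10.23
  Fieldwork 88.5 × 0.29 = 25.665
Sum = 67.425
67.425 is ≥ 47 and < 68 → Pass

Pass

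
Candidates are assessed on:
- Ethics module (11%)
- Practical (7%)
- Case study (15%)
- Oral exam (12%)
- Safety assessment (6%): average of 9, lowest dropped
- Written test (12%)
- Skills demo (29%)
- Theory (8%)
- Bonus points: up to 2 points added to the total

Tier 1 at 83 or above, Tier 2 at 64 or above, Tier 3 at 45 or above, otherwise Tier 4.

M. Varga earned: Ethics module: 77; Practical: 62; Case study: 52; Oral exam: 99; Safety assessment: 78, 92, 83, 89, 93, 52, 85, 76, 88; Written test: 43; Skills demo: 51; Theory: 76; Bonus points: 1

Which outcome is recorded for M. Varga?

Safety assessment: drop 52 → average of remaining 8 = 684/8 = 85.5
Weighted total:
  Ethics module 77 × 0.11 = 8.47
  Practical 62 × 0.07 = 4.34
  Case study 52 × 0.15 = 7.8
  Oral exam 99 × 0.12 = 11.88
  Safety assessment 85.5 × 0.06 = 5.13
  Written test 43 × 0.12 = 5.16
  Skills demo 51 × 0.29 = 14.79
  Theory 76 × 0.08 = 6.08
Sum = 63.65
Bonus points: 63.65 + 1 = 64.65
64.65 is ≥ 64 and < 83 → Tier 2

Tier 2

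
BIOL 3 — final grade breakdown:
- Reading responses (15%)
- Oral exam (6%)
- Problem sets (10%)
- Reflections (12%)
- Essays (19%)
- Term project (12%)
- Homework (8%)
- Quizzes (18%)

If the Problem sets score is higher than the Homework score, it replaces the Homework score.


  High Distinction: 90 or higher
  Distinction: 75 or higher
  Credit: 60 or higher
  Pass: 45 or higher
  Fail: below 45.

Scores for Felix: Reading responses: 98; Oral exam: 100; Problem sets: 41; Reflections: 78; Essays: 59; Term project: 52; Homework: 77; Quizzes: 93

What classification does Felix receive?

Credit

Problem sets (41) ≤ Homework (77), so Homework stays at 77.
Weighted total:
  Reading responses 98 × 0.15 = 14.7
  Oral exam 100 × 0.06 = 6
  Problem sets 41 × 0.1 = 4.1
  Reflections 78 × 0.12 = 9.36
  Essays 59 × 0.19 = 11.21
  Term project 52 × 0.12 = 6.24
  Homework 77 × 0.08 = 6.16
  Quizzes 93 × 0.18 = 16.74
Sum = 74.51
74.51 is ≥ 60 and < 75 → Credit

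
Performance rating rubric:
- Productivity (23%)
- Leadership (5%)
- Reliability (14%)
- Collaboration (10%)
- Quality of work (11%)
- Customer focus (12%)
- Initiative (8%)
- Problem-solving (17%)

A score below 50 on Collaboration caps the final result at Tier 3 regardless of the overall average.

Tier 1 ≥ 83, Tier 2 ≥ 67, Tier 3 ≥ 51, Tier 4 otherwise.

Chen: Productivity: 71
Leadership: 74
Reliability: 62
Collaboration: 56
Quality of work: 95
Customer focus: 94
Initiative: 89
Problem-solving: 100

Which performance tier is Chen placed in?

Tier 2

Collaboration score 56 ≥ 50: minimum met.
Weighted total:
  Productivity 71 × 0.23 = 16.33
  Leadership 74 × 0.05 = 3.7
  Reliability 62 × 0.14 = 8.68
  Collaboration 56 × 0.1 = 5.6
  Quality of work 95 × 0.11 = 10.45
  Customer focus 94 × 0.12 = 11.28
  Initiative 89 × 0.08 = 7.12
  Problem-solving 100 × 0.17 = 17
Sum = 80.16
80.16 is ≥ 67 and < 83 → Tier 2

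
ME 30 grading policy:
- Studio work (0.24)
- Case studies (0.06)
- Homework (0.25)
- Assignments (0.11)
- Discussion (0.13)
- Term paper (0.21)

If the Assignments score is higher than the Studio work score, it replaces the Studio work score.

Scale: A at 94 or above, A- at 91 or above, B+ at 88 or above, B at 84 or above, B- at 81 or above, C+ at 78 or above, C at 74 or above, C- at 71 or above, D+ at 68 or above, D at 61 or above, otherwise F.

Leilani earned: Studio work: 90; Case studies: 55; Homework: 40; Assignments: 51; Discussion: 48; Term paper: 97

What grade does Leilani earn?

D

Assignments (51) ≤ Studio work (90), so Studio work stays at 90.
Weighted total:
  Studio work 90 × 0.24 = 21.6
  Case studies 55 × 0.06 = 3.3
  Homework 40 × 0.25 = 10
  Assignments 51 × 0.11 = 5.61
  Discussion 48 × 0.13 = 6.24
  Term paper 97 × 0.21 = 20.37
Sum = 67.12
67.12 is ≥ 61 and < 68 → D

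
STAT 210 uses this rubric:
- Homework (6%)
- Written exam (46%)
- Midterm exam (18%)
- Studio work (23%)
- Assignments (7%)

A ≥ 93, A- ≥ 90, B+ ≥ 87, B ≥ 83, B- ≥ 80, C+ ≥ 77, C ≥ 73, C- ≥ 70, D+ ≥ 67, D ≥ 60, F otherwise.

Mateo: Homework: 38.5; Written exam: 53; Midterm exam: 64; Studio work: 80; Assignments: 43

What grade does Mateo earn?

Weighted total:
  Homework 38.5 × 0.06 = 2.31
  Written exam 53 × 0.46 = 24.38
  Midterm exam 64 × 0.18 = 11.52
  Studio work 80 × 0.23 = 18.4
  Assignments 43 × 0.07 = 3.01
Sum = 59.62
59.62 < 60 → F

F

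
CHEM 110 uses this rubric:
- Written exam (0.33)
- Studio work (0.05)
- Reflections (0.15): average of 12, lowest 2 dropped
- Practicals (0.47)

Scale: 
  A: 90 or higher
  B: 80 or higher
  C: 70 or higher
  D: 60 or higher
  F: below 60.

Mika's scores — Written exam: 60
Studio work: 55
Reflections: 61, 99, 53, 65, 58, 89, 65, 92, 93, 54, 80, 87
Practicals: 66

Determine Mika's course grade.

D

Reflections: drop 53, 54 → average of remaining 10 = 789/10 = 78.9
Weighted total:
  Written exam 60 × 0.33 = 19.8
  Studio work 55 × 0.05 = 2.75
  Reflections 78.9 × 0.15 = 11.835
  Practicals 66 × 0.47 = 31.02
Sum = 65.405
65.405 is ≥ 60 and < 70 → D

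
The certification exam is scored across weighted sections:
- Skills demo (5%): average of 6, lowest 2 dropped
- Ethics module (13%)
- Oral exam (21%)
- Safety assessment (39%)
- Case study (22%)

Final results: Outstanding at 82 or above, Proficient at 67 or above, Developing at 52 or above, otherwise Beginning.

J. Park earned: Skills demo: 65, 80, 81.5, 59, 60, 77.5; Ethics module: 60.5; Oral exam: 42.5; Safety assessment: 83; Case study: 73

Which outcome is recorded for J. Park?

Skills demo: drop 59, 60 → average of remaining 4 = 304/4 = 76
Weighted total:
  Skills demo 76 × 0.05 = 3.8
  Ethics module 60.5 × 0.13 = 7.865
  Oral exam 42.5 × 0.21 = 8.925
  Safety assessment 83 × 0.39 = 32.37
  Case study 73 × 0.22 = 16.06
Sum = 69.02
69.02 is ≥ 67 and < 82 → Proficient

Proficient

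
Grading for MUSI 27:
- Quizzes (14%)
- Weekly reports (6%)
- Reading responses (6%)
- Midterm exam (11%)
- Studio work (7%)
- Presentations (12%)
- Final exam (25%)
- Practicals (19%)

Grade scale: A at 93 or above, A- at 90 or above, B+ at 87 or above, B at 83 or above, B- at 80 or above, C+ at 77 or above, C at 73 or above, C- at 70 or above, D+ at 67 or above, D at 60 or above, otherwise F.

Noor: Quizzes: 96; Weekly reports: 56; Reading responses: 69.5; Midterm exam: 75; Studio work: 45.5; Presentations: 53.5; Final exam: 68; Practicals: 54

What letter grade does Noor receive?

Weighted total:
  Quizzes 96 × 0.14 = 13.44
  Weekly reports 56 × 0.06 = 3.36
  Reading responses 69.5 × 0.06 = 4.17
  Midterm exam 75 × 0.11 = 8.25
  Studio work 45.5 × 0.07 = 3.185
  Presentations 53.5 × 0.12 = 6.42
  Final exam 68 × 0.25 = 17
  Practicals 54 × 0.19 = 10.26
Sum = 66.085
66.085 is ≥ 60 and < 67 → D

D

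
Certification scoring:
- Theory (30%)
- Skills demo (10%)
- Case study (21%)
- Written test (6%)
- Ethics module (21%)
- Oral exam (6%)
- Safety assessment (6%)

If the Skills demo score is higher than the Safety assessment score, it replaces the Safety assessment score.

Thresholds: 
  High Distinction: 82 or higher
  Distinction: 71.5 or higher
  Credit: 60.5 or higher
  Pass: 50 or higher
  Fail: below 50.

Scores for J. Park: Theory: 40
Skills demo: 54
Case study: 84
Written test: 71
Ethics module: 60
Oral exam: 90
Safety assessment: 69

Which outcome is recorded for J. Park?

Credit

Skills demo (54) ≤ Safety assessment (69), so Safety assessment stays at 69.
Weighted total:
  Theory 40 × 0.3 = 12
  Skills demo 54 × 0.1 = 5.4
  Case study 84 × 0.21 = 17.64
  Written test 71 × 0.06 = 4.26
  Ethics module 60 × 0.21 = 12.6
  Oral exam 90 × 0.06 = 5.4
  Safety assessment 69 × 0.06 = 4.14
Sum = 61.44
61.44 is ≥ 60.5 and < 71.5 → Credit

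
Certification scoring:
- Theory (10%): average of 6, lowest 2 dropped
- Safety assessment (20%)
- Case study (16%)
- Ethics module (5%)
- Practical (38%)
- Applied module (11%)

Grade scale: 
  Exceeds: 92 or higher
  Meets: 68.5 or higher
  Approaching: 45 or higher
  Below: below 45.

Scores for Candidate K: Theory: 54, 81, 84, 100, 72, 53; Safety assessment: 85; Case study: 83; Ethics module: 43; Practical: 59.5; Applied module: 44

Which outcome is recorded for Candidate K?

Theory: drop 53, 54 → average of remaining 4 = 337/4 = 84.25
Weighted total:
  Theory 84.25 × 0.1 = 8.425
  Safety assessment 85 × 0.2 = 17
  Case study 83 × 0.16 = 13.28
  Ethics module 43 × 0.05 = 2.15
  Practical 59.5 × 0.38 = 22.61
  Applied module 44 × 0.11 = 4.84
Sum = 68.305
68.305 is ≥ 45 and < 68.5 → Approaching

Approaching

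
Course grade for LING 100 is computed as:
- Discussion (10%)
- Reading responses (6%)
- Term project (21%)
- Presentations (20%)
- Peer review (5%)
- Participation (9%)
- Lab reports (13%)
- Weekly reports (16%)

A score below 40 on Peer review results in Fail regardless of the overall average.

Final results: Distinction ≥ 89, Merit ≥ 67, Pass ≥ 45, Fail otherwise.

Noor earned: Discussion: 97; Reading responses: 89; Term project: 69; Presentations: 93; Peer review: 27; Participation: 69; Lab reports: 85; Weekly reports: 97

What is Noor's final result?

Peer review score 27 < 40: minimum not met.
Weighted total:
  Discussion 97 × 0.1 = 9.7
  Reading responses 89 × 0.06 = 5.34
  Term project 69 × 0.21 = 14.49
  Presentations 93 × 0.2 = 18.6
  Peer review 27 × 0.05 = 1.35
  Participation 69 × 0.09 = 6.21
  Lab reports 85 × 0.13 = 11.05
  Weekly reports 97 × 0.16 = 15.52
Sum = 82.26
Because the Peer review minimum was not met, the result is Fail.

Fail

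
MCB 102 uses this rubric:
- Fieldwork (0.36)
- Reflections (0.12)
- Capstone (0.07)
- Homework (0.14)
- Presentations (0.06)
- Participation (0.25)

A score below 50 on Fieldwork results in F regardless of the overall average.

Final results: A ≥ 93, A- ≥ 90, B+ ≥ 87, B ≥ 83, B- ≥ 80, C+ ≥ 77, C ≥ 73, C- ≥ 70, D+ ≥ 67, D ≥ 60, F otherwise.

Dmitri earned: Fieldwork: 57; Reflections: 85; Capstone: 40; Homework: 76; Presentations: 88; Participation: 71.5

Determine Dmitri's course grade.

D+

Fieldwork score 57 ≥ 50: minimum met.
Weighted total:
  Fieldwork 57 × 0.36 = 20.52
  Reflections 85 × 0.12 = 10.2
  Capstone 40 × 0.07 = 2.8
  Homework 76 × 0.14 = 10.64
  Presentations 88 × 0.06 = 5.28
  Participation 71.5 × 0.25 = 17.875
Sum = 67.315
67.315 is ≥ 67 and < 70 → D+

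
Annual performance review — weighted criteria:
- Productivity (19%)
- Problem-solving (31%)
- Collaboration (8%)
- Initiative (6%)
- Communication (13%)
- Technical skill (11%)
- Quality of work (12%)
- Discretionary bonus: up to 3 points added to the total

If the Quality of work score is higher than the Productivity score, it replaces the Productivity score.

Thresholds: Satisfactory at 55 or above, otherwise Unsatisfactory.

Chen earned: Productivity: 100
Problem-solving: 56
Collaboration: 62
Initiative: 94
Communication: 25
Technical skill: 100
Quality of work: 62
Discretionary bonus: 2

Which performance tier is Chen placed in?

Satisfactory

Quality of work (62) ≤ Productivity (100), so Productivity stays at 100.
Weighted total:
  Productivity 100 × 0.19 = 19
  Problem-solving 56 × 0.31 = 17.36
  Collaboration 62 × 0.08 = 4.96
  Initiative 94 × 0.06 = 5.64
  Communication 25 × 0.13 = 3.25
  Technical skill 100 × 0.11 = 11
  Quality of work 62 × 0.12 = 7.44
Sum = 68.65
Discretionary bonus: 68.65 + 2 = 70.65
70.65 ≥ 55 → Satisfactory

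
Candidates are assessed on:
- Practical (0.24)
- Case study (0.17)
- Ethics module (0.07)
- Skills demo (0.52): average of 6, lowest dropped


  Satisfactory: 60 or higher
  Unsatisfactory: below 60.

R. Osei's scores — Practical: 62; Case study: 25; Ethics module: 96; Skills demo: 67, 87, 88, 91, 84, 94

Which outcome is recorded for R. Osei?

Satisfactory

Skills demo: drop 67 → average of remaining 5 = 444/5 = 88.8
Weighted total:
  Practical 62 × 0.24 = 14.88
  Case study 25 × 0.17 = 4.25
  Ethics module 96 × 0.07 = 6.72
  Skills demo 88.8 × 0.52 = 46.176
Sum = 72.026
72.026 ≥ 60 → Satisfactory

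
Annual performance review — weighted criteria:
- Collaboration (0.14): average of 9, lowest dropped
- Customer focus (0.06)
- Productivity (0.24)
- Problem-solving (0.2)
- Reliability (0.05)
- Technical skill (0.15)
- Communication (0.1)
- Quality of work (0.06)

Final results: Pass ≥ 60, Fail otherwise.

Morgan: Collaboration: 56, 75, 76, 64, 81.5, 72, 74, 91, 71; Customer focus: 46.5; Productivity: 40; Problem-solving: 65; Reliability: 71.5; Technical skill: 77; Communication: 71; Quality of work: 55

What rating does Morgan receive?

Pass

Collaboration: drop 56 → average of remaining 8 = 604.5/8 = 75.5625
Weighted total:
  Collaboration 75.5625 × 0.14 = 10.57875
  Customer focus 46.5 × 0.06 = 2.79
  Productivity 40 × 0.24 = 9.6
  Problem-solving 65 × 0.2 = 13
  Reliability 71.5 × 0.05 = 3.575
  Technical skill 77 × 0.15 = 11.55
  Communication 71 × 0.1 = 7.1
  Quality of work 55 × 0.06 = 3.3
Sum = 61.49375
61.49375 ≥ 60 → Pass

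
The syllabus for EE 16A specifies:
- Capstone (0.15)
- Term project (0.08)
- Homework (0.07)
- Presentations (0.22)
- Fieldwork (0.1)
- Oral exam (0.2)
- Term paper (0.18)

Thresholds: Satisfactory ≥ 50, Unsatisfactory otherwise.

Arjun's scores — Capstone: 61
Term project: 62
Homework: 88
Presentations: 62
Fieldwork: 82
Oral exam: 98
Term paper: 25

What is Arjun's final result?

Weighted total:
  Capstone 61 × 0.15 = 9.15
  Term project 62 × 0.08 = 4.96
  Homework 88 × 0.07 = 6.16
  Presentations 62 × 0.22 = 13.64
  Fieldwork 82 × 0.1 = 8.2
  Oral exam 98 × 0.2 = 19.6
  Term paper 25 × 0.18 = 4.5
Sum = 66.21
66.21 ≥ 50 → Satisfactory

Satisfactory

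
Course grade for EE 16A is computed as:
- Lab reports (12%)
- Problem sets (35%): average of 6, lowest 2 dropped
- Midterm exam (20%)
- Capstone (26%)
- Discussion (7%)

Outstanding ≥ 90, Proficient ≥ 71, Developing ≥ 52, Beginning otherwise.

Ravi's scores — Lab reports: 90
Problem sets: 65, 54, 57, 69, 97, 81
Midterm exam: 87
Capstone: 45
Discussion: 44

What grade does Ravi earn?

Problem sets: drop 54, 57 → average of remaining 4 = 312/4 = 78
Weighted total:
  Lab reports 90 × 0.12 = 10.8
  Problem sets 78 × 0.35 = 27.3
  Midterm exam 87 × 0.2 = 17.4
  Capstone 45 × 0.26 = 11.7
  Discussion 44 × 0.07 = 3.08
Sum = 70.28
70.28 is ≥ 52 and < 71 → Developing

Developing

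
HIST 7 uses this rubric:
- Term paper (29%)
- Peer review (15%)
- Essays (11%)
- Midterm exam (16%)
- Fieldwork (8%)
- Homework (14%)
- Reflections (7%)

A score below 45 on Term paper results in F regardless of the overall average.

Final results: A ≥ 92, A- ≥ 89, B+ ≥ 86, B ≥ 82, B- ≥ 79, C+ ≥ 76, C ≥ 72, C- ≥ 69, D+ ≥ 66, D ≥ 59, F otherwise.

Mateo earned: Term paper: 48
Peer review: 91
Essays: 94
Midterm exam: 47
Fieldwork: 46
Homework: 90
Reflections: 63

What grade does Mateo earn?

D+

Term paper score 48 ≥ 45: minimum met.
Weighted total:
  Term paper 48 × 0.29 = 13.92
  Peer review 91 × 0.15 = 13.65
  Essays 94 × 0.11 = 10.34
  Midterm exam 47 × 0.16 = 7.52
  Fieldwork 46 × 0.08 = 3.68
  Homework 90 × 0.14 = 12.6
  Reflections 63 × 0.07 = 4.41
Sum = 66.12
66.12 is ≥ 66 and < 69 → D+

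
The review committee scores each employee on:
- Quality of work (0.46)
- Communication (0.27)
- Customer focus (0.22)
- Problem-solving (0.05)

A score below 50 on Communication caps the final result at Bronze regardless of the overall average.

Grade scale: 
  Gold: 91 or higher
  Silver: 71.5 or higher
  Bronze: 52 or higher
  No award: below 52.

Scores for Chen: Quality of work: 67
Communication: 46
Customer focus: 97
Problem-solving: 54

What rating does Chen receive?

Communication score 46 < 50: minimum not met.
Weighted total:
  Quality of work 67 × 0.46 = 30.82
  Communication 46 × 0.27 = 12.42
  Customer focus 97 × 0.22 = 21.34
  Problem-solving 54 × 0.05 = 2.7
Sum = 67.28
67.28 would be Bronze; cap at Bronze applies → Bronze.

Bronze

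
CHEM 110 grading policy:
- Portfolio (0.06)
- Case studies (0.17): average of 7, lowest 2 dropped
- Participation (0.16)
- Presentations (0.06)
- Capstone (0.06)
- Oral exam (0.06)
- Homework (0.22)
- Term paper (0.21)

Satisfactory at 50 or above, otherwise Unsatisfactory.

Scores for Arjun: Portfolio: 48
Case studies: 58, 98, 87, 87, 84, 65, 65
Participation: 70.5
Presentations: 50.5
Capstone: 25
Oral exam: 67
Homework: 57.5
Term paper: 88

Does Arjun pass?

Satisfactory

Case studies: drop 58, 65 → average of remaining 5 = 421/5 = 84.2
Weighted total:
  Portfolio 48 × 0.06 = 2.88
  Case studies 84.2 × 0.17 = 14.314
  Participation 70.5 × 0.16 = 11.28
  Presentations 50.5 × 0.06 = 3.03
  Capstone 25 × 0.06 = 1.5
  Oral exam 67 × 0.06 = 4.02
  Homework 57.5 × 0.22 = 12.65
  Term paper 88 × 0.21 = 18.48
Sum = 68.154
68.154 ≥ 50 → Satisfactory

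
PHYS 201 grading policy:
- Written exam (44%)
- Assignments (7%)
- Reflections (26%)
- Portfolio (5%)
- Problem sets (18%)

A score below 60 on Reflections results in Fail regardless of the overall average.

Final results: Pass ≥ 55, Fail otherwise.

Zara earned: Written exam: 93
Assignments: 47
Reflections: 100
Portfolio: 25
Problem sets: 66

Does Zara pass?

Reflections score 100 ≥ 60: minimum met.
Weighted total:
  Written exam 93 × 0.44 = 40.92
  Assignments 47 × 0.07 = 3.29
  Reflections 100 × 0.26 = 26
  Portfolio 25 × 0.05 = 1.25
  Problem sets 66 × 0.18 = 11.88
Sum = 83.34
83.34 ≥ 55 → Pass

Pass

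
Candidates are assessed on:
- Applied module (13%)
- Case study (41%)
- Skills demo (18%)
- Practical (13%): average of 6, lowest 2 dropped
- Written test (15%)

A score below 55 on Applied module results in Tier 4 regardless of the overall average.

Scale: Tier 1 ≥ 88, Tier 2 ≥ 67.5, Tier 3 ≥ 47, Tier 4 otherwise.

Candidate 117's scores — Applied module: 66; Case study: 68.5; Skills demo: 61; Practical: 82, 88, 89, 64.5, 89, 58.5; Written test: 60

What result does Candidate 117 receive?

Tier 2

Practical: drop 58.5, 64.5 → average of remaining 4 = 348/4 = 87
Applied module score 66 ≥ 55: minimum met.
Weighted total:
  Applied module 66 × 0.13 = 8.58
  Case study 68.5 × 0.41 = 28.085
  Skills demo 61 × 0.18 = 10.98
  Practical 87 × 0.13 = 11.31
  Written test 60 × 0.15 = 9
Sum = 67.955
67.955 is ≥ 67.5 and < 88 → Tier 2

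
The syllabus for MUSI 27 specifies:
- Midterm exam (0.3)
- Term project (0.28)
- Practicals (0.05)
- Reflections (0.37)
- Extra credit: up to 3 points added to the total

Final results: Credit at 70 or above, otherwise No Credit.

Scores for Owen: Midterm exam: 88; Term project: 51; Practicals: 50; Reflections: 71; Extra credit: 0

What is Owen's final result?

Weighted total:
  Midterm exam 88 × 0.3 = 26.4
  Term project 51 × 0.28 = 14.28
  Practicals 50 × 0.05 = 2.5
  Reflections 71 × 0.37 = 26.27
Sum = 69.45
Extra credit: 69.45 + 0 = 69.45
69.45 < 70 → No Credit

No Credit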